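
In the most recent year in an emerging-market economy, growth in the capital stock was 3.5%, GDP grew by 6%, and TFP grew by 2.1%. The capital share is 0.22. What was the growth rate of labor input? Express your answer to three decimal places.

Labor input growth was 4.013%.

Labor's share = 1 − 0.22 = 0.78.
gY = gA + 0.22×3.5 + 0.78×g.
0.78×g = 6 − 2.1 − 0.77 = 3.13.
g = 3.13 / 0.78 = 4.01282%.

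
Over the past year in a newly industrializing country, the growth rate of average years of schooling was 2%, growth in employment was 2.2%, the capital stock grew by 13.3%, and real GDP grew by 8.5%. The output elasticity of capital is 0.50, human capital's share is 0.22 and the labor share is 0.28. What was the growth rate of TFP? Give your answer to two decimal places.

Labor's share = 1 − 0.5 − 0.22 = 0.28.
The capital stock: 0.5 × 13.3 = 6.65 pp.
Average years of schooling: 0.22 × 2 = 0.44 pp.
Employment: 0.28 × 2.2 = 0.616 pp.
TFP growth = 8.5 − 7.706 = 0.794%.

0.79%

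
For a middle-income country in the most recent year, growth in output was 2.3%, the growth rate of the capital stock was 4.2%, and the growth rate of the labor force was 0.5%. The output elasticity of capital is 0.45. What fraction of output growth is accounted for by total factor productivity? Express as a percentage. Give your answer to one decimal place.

Total factor productivity accounted for 5.9% of growth.

Labor's share = 1 − 0.45 = 0.55.
The capital stock: 0.45 × 4.2 = 1.89 pp.
The labor force: 0.55 × 0.5 = 0.275 pp.
TFP growth = 2.3 − 2.165 = 0.135%.
TFP share of growth = 0.135 / 2.3 × 100 = 5.87%.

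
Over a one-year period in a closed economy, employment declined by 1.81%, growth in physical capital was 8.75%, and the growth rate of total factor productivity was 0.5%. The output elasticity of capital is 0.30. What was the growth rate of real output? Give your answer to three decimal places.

Labor's share = 1 − 0.3 = 0.7.
Physical capital: 0.3 × 8.75 = 2.625 pp.
Employment: 0.7 × (-1.81) = -1.267 pp.
Output growth = 0.5 + 1.358 = 1.858%.

1.858%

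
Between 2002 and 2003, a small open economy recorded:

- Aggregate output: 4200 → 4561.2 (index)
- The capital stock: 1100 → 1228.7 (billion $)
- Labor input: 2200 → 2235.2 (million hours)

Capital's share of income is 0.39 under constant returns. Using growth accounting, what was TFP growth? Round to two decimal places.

Aggregate output growth = (4561.2 − 4200) / 4200 = 8.6%.
The capital stock growth = (1228.7 − 1100) / 1100 = 11.7%.
Labor input growth = (2235.2 − 2200) / 2200 = 1.6%.
Labor's share = 1 − 0.39 = 0.61.
The capital stock: 0.39 × 11.7 = 4.563 pp.
Labor input: 0.61 × 1.6 = 0.976 pp.
TFP growth = 8.6 − 5.539 = 3.061%.

3.06%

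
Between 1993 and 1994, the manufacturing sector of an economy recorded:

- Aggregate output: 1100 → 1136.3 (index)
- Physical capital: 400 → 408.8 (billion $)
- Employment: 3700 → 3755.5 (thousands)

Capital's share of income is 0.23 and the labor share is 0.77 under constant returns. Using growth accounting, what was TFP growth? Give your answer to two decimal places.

Aggregate output growth = (1136.3 − 1100) / 1100 = 3.3%.
Physical capital growth = (408.8 − 400) / 400 = 2.2%.
Employment growth = (3755.5 − 3700) / 3700 = 1.5%.
Labor's share = 1 − 0.23 = 0.77.
Physical capital: 0.23 × 2.2 = 0.506 pp.
Employment: 0.77 × 1.5 = 1.155 pp.
TFP growth = 3.3 − 1.661 = 1.639%.

TFP growth was 1.64%.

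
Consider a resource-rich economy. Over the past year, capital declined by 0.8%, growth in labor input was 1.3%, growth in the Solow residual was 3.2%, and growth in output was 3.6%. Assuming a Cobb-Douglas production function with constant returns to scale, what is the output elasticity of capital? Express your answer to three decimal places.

gY = gA + α·gK + (1−α)·gL, so gY − gA − gL = α(gK − gL).
3.6 − 3.2 − 1.3 = α × (-0.8 − 1.3).
-0.9 = -2.1 α, so α = 0.42857.

The output elasticity of capital is 0.429.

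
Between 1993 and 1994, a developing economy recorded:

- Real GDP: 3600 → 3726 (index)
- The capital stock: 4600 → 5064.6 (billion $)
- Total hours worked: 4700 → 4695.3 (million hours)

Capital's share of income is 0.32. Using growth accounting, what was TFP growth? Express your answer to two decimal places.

0.34%

Real GDP growth = (3726 − 3600) / 3600 = 3.5%.
The capital stock growth = (5064.6 − 4600) / 4600 = 10.1%.
Total hours worked growth = (4695.3 − 4700) / 4700 = -0.1%.
Labor's share = 1 − 0.32 = 0.68.
The capital stock: 0.32 × 10.1 = 3.232 pp.
Total hours worked: 0.68 × (-0.1) = -0.068 pp.
TFP growth = 3.5 − 3.164 = 0.336%.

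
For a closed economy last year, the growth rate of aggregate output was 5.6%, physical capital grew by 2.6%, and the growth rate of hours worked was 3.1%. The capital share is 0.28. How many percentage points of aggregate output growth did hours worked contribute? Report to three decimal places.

Labor's share = 1 − 0.28 = 0.72.
Contribution = share × growth = 0.72 × 3.1 = 2.232 pp.

2.232 percentage points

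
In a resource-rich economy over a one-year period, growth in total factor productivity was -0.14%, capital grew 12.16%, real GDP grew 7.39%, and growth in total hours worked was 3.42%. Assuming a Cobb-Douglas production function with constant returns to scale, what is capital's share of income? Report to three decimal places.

Capital's share of income is 0.470.

gY = gA + α·gK + (1−α)·gL, so gY − gA − gL = α(gK − gL).
7.39 + 0.14 − 3.42 = α × (12.16 − 3.42).
4.11 = 8.74 α, so α = 0.47025.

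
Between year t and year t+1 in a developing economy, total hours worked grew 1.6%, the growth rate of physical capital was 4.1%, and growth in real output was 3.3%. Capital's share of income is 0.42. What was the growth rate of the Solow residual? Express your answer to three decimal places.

Labor's share = 1 − 0.42 = 0.58.
Physical capital: 0.42 × 4.1 = 1.722 pp.
Total hours worked: 0.58 × 1.6 = 0.928 pp.
TFP growth = 3.3 − 2.65 = 0.65%.

The Solow residual growth was 0.650%.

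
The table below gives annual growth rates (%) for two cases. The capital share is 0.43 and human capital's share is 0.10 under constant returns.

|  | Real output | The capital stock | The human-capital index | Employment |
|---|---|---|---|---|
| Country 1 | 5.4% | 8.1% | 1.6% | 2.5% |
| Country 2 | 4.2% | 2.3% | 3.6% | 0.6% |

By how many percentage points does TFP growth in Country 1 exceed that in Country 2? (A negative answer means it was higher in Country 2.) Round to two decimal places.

-1.99 percentage points

Labor's share = 1 − 0.43 − 0.1 = 0.47.
Country 1: TFP = 5.4 − 3.483 − 0.16 − 1.175 = 0.582%.
Country 2: TFP = 4.2 − 0.989 − 0.36 − 0.282 = 2.569%.
Difference = 0.582 − (2.569) = -1.987 pp.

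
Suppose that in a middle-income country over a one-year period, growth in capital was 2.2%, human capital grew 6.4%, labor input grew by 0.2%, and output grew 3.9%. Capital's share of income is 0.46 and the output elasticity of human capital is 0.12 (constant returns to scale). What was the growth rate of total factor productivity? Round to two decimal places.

Total factor productivity growth was 2.04%.

Labor's share = 1 − 0.46 − 0.12 = 0.42.
Capital: 0.46 × 2.2 = 1.012 pp.
Human capital: 0.12 × 6.4 = 0.768 pp.
Labor input: 0.42 × 0.2 = 0.084 pp.
TFP growth = 3.9 − 1.864 = 2.036%.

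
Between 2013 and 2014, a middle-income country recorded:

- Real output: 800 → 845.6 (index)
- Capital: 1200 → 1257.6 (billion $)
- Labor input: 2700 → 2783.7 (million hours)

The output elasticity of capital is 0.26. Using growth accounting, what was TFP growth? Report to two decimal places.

TFP growth was 2.16%.

Real output growth = (845.6 − 800) / 800 = 5.7%.
Capital growth = (1257.6 − 1200) / 1200 = 4.8%.
Labor input growth = (2783.7 − 2700) / 2700 = 3.1%.
Labor's share = 1 − 0.26 = 0.74.
Capital: 0.26 × 4.8 = 1.248 pp.
Labor input: 0.74 × 3.1 = 2.294 pp.
TFP growth = 5.7 − 3.542 = 2.158%.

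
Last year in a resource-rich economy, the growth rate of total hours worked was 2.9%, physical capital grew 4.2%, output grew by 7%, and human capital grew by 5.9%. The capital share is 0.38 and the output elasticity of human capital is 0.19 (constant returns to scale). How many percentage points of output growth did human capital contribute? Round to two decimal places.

1.12 percentage points

Contribution = share × growth = 0.19 × 5.9 = 1.121 pp.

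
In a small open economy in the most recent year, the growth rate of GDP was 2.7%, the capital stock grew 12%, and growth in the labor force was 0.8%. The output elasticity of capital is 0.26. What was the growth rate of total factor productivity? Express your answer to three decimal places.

Labor's share = 1 − 0.26 = 0.74.
The capital stock: 0.26 × 12 = 3.12 pp.
The labor force: 0.74 × 0.8 = 0.592 pp.
TFP growth = 2.7 − 3.712 = -1.012%.

-1.012%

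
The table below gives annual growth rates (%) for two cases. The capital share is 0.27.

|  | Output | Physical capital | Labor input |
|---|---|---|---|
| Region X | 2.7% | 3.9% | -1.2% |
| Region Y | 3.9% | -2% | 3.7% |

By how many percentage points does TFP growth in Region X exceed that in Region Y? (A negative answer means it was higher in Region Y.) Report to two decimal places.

0.78 percentage points

Labor's share = 1 − 0.27 = 0.73.
Region X: TFP = 2.7 − 1.053 + 0.876 = 2.523%.
Region Y: TFP = 3.9 + 0.54 − 2.701 = 1.739%.
Difference = 2.523 − (1.739) = 0.784 pp.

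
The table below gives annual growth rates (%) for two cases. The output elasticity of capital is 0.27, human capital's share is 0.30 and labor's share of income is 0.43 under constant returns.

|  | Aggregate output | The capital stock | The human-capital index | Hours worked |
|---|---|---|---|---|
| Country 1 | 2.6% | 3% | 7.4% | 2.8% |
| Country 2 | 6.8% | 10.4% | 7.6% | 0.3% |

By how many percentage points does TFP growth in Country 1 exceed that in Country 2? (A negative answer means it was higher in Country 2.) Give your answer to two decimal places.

Labor's share = 1 − 0.27 − 0.3 = 0.43.
Country 1: TFP = 2.6 − 0.81 − 2.22 − 1.204 = -1.634%.
Country 2: TFP = 6.8 − 2.808 − 2.28 − 0.129 = 1.583%.
Difference = -1.634 − (1.583) = -3.217 pp.

-3.22 percentage points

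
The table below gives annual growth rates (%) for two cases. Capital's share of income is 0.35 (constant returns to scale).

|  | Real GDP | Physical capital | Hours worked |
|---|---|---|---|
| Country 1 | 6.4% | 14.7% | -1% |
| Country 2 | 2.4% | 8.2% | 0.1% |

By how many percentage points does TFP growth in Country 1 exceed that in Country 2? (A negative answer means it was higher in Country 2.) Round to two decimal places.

2.44 percentage points

Labor's share = 1 − 0.35 = 0.65.
Country 1: TFP = 6.4 − 5.145 + 0.65 = 1.905%.
Country 2: TFP = 2.4 − 2.87 − 0.065 = -0.535%.
Difference = 1.905 − (-0.535) = 2.44 pp.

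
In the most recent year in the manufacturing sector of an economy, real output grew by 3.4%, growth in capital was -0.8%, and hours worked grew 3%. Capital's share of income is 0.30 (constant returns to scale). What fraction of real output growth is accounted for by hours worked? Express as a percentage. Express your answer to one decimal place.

Labor's share = 1 − 0.3 = 0.7.
Hours worked contributed 0.7 × 3 = 2.1 pp.
Share of growth = 2.1 / 3.4 × 100 = 61.765%.

Hours worked accounted for 61.8% of growth.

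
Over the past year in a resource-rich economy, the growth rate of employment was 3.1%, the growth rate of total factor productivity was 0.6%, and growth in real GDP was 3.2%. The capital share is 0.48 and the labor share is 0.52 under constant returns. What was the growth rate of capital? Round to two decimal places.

Capital grew 2.06%.

Labor's share = 1 − 0.48 = 0.52.
gY = gA + 0.52×3.1 + 0.48×g.
0.48×g = 3.2 − 0.6 − 1.612 = 0.988.
g = 0.988 / 0.48 = 2.0583%.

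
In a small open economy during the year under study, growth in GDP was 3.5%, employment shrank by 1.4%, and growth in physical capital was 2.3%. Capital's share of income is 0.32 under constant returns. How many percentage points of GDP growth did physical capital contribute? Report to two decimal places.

Contribution = share × growth = 0.32 × 2.3 = 0.736 pp.

0.74 percentage points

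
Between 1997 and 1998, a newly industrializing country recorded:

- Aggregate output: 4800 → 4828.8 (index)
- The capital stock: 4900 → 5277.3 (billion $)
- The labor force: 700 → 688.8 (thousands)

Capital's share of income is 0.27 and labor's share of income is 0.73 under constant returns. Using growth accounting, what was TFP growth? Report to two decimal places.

Aggregate output growth = (4828.8 − 4800) / 4800 = 0.6%.
The capital stock growth = (5277.3 − 4900) / 4900 = 7.7%.
The labor force growth = (688.8 − 700) / 700 = -1.6%.
Labor's share = 1 − 0.27 = 0.73.
The capital stock: 0.27 × 7.7 = 2.079 pp.
The labor force: 0.73 × (-1.6) = -1.168 pp.
TFP growth = 0.6 − 0.911 = -0.311%.

-0.31%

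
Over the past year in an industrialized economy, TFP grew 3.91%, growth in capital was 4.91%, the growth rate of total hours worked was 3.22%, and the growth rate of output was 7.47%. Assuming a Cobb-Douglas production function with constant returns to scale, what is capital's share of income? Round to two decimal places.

gY = gA + α·gK + (1−α)·gL, so gY − gA − gL = α(gK − gL).
7.47 − 3.91 − 3.22 = α × (4.91 − 3.22).
0.34 = 1.69 α, so α = 0.2012.

α = 0.20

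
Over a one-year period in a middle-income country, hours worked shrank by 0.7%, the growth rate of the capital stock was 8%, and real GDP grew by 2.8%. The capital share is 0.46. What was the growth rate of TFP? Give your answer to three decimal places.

Labor's share = 1 − 0.46 = 0.54.
The capital stock: 0.46 × 8 = 3.68 pp.
Hours worked: 0.54 × (-0.7) = -0.378 pp.
TFP growth = 2.8 − 3.302 = -0.502%.

-0.502%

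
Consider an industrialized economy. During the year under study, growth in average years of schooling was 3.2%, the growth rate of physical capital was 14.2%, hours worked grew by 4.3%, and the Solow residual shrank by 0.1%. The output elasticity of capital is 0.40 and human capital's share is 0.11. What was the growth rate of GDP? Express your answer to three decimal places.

Labor's share = 1 − 0.4 − 0.11 = 0.49.
Physical capital: 0.4 × 14.2 = 5.68 pp.
Average years of schooling: 0.11 × 3.2 = 0.352 pp.
Hours worked: 0.49 × 4.3 = 2.107 pp.
Output growth = -0.1 + 8.139 = 8.039%.

GDP growth was 8.039%.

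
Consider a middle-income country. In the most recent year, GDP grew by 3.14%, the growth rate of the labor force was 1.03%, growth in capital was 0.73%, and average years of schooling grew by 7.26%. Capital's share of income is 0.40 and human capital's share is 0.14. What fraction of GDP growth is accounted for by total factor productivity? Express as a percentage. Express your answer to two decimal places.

Labor's share = 1 − 0.4 − 0.14 = 0.46.
Capital: 0.4 × 0.73 = 0.292 pp.
Average years of schooling: 0.14 × 7.26 = 1.0164 pp.
The labor force: 0.46 × 1.03 = 0.4738 pp.
TFP growth = 3.14 − 1.7822 = 1.3578%.
TFP share of growth = 1.3578 / 3.14 × 100 = 43.242%.

43.24%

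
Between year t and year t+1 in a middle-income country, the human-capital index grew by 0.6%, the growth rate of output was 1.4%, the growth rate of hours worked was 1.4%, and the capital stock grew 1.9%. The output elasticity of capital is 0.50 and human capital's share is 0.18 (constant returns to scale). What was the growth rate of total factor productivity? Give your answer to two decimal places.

Labor's share = 1 − 0.5 − 0.18 = 0.32.
The capital stock: 0.5 × 1.9 = 0.95 pp.
The human-capital index: 0.18 × 0.6 = 0.108 pp.
Hours worked: 0.32 × 1.4 = 0.448 pp.
TFP growth = 1.4 − 1.506 = -0.106%.

-0.11%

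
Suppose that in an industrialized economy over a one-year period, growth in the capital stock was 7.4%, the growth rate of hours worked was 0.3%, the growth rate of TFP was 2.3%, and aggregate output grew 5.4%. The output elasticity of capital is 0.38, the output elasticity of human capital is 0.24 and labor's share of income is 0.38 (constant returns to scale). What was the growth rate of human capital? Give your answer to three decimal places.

Labor's share = 1 − 0.38 − 0.24 = 0.38.
gY = gA + 0.38×7.4 + 0.38×0.3 + 0.24×g.
0.24×g = 5.4 − 2.3 − 2.926 = 0.174.
g = 0.174 / 0.24 = 0.725%.

0.725%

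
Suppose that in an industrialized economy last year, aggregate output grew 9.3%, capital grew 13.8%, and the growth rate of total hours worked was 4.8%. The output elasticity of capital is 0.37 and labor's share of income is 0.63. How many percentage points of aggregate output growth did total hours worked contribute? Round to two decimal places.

3.02 percentage points

Labor's share = 1 − 0.37 = 0.63.
Contribution = share × growth = 0.63 × 4.8 = 3.024 pp.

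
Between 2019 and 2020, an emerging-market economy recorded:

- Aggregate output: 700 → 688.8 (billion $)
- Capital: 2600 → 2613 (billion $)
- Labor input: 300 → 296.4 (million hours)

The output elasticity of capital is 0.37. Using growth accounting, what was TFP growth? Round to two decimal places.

Aggregate output growth = (688.8 − 700) / 700 = -1.6%.
Capital growth = (2613 − 2600) / 2600 = 0.5%.
Labor input growth = (296.4 − 300) / 300 = -1.2%.
Labor's share = 1 − 0.37 = 0.63.
Capital: 0.37 × 0.5 = 0.185 pp.
Labor input: 0.63 × (-1.2) = -0.756 pp.
TFP growth = -1.6 + 0.571 = -1.029%.

-1.03%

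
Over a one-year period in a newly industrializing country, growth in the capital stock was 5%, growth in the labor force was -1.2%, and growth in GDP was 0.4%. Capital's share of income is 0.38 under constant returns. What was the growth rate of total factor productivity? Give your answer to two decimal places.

-0.76%

Labor's share = 1 − 0.38 = 0.62.
The capital stock: 0.38 × 5 = 1.9 pp.
The labor force: 0.62 × (-1.2) = -0.744 pp.
TFP growth = 0.4 − 1.156 = -0.756%.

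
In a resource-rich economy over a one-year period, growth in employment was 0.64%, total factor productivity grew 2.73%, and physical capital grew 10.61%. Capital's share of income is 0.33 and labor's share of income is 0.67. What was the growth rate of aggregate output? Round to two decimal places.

Labor's share = 1 − 0.33 = 0.67.
Physical capital: 0.33 × 10.61 = 3.5013 pp.
Employment: 0.67 × 0.64 = 0.4288 pp.
Output growth = 2.73 + 3.9301 = 6.6601%.

6.66%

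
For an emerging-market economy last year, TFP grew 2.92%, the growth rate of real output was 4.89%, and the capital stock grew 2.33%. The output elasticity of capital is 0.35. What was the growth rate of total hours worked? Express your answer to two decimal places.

1.78%

Labor's share = 1 − 0.35 = 0.65.
gY = gA + 0.35×2.33 + 0.65×g.
0.65×g = 4.89 − 2.92 − 0.8155 = 1.1545.
g = 1.1545 / 0.65 = 1.7762%.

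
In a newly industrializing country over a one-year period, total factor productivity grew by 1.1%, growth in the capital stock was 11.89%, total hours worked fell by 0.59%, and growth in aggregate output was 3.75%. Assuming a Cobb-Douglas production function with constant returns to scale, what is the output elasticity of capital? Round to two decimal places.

The output elasticity of capital is 0.26.

gY = gA + α·gK + (1−α)·gL, so gY − gA − gL = α(gK − gL).
3.75 − 1.1 + 0.59 = α × (11.89 − (-0.59)).
3.24 = 12.48 α, so α = 0.2596.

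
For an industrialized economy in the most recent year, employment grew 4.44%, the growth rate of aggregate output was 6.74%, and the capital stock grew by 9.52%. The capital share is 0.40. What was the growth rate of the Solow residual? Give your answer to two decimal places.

0.27%

Labor's share = 1 − 0.4 = 0.6.
The capital stock: 0.4 × 9.52 = 3.808 pp.
Employment: 0.6 × 4.44 = 2.664 pp.
TFP growth = 6.74 − 6.472 = 0.268%.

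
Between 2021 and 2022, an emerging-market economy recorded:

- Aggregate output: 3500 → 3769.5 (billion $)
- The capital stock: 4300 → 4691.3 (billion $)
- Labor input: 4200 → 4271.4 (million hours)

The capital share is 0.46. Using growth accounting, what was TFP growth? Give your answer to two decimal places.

Aggregate output growth = (3769.5 − 3500) / 3500 = 7.7%.
The capital stock growth = (4691.3 − 4300) / 4300 = 9.1%.
Labor input growth = (4271.4 − 4200) / 4200 = 1.7%.
Labor's share = 1 − 0.46 = 0.54.
The capital stock: 0.46 × 9.1 = 4.186 pp.
Labor input: 0.54 × 1.7 = 0.918 pp.
TFP growth = 7.7 − 5.104 = 2.596%.

2.60%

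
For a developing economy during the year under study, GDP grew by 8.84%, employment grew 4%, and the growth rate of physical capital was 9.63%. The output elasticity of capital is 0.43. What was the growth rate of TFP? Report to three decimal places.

2.419%

Labor's share = 1 − 0.43 = 0.57.
Physical capital: 0.43 × 9.63 = 4.1409 pp.
Employment: 0.57 × 4 = 2.28 pp.
TFP growth = 8.84 − 6.4209 = 2.4191%.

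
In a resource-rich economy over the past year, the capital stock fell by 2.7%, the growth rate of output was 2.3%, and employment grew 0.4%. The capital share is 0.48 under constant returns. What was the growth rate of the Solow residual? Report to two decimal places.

3.39%

Labor's share = 1 − 0.48 = 0.52.
The capital stock: 0.48 × (-2.7) = -1.296 pp.
Employment: 0.52 × 0.4 = 0.208 pp.
TFP growth = 2.3 + 1.088 = 3.388%.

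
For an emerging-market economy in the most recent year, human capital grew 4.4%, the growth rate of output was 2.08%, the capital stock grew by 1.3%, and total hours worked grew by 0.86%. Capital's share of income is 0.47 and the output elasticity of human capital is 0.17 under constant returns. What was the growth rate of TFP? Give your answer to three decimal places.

TFP grew 0.411%.

Labor's share = 1 − 0.47 − 0.17 = 0.36.
The capital stock: 0.47 × 1.3 = 0.611 pp.
Human capital: 0.17 × 4.4 = 0.748 pp.
Total hours worked: 0.36 × 0.86 = 0.3096 pp.
TFP growth = 2.08 − 1.6686 = 0.4114%.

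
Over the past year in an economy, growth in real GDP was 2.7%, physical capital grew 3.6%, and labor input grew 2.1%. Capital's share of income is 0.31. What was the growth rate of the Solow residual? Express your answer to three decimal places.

Labor's share = 1 − 0.31 = 0.69.
Physical capital: 0.31 × 3.6 = 1.116 pp.
Labor input: 0.69 × 2.1 = 1.449 pp.
TFP growth = 2.7 − 2.565 = 0.135%.

The Solow residual growth was 0.135%.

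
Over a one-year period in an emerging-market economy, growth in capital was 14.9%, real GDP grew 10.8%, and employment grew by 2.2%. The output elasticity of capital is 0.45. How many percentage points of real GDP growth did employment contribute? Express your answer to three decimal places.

Labor's share = 1 − 0.45 = 0.55.
Contribution = share × growth = 0.55 × 2.2 = 1.21 pp.

1.210 pp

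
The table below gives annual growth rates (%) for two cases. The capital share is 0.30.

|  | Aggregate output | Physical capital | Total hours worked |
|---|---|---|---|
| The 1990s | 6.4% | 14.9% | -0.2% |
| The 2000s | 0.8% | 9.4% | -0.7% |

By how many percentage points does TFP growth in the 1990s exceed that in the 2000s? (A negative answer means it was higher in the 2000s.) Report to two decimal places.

3.60 percentage points

Labor's share = 1 − 0.3 = 0.7.
The 1990s: TFP = 6.4 − 4.47 + 0.14 = 2.07%.
The 2000s: TFP = 0.8 − 2.82 + 0.49 = -1.53%.
Difference = 2.07 − (-1.53) = 3.6 pp.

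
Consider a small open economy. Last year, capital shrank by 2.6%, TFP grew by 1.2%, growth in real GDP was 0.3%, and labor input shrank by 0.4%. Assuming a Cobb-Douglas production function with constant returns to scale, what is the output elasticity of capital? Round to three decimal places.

gY = gA + α·gK + (1−α)·gL, so gY − gA − gL = α(gK − gL).
0.3 − 1.2 + 0.4 = α × (-2.6 − (-0.4)).
-0.5 = -2.2 α, so α = 0.22727.

α = 0.227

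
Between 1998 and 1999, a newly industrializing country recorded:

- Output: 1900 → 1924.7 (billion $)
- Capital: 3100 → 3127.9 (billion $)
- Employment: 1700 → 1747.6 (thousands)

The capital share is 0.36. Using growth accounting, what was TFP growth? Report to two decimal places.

-0.82%

Output growth = (1924.7 − 1900) / 1900 = 1.3%.
Capital growth = (3127.9 − 3100) / 3100 = 0.9%.
Employment growth = (1747.6 − 1700) / 1700 = 2.8%.
Labor's share = 1 − 0.36 = 0.64.
Capital: 0.36 × 0.9 = 0.324 pp.
Employment: 0.64 × 2.8 = 1.792 pp.
TFP growth = 1.3 − 2.116 = -0.816%.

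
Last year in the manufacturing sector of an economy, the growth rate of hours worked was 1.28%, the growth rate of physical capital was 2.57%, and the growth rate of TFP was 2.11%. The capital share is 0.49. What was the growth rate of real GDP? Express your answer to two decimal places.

Labor's share = 1 − 0.49 = 0.51.
Physical capital: 0.49 × 2.57 = 1.2593 pp.
Hours worked: 0.51 × 1.28 = 0.6528 pp.
Output growth = 2.11 + 1.9121 = 4.0221%.

Real GDP growth was 4.02%.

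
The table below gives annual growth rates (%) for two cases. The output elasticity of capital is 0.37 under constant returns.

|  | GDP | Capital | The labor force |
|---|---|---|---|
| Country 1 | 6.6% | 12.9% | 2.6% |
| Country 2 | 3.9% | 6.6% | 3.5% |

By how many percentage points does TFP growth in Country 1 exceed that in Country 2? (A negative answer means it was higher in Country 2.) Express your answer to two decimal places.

0.94 percentage points

Labor's share = 1 − 0.37 = 0.63.
Country 1: TFP = 6.6 − 4.773 − 1.638 = 0.189%.
Country 2: TFP = 3.9 − 2.442 − 2.205 = -0.747%.
Difference = 0.189 − (-0.747) = 0.936 pp.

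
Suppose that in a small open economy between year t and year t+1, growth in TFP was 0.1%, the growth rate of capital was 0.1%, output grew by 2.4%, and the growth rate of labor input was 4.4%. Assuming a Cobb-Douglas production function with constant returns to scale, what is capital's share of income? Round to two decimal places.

gY = gA + α·gK + (1−α)·gL, so gY − gA − gL = α(gK − gL).
2.4 − 0.1 − 4.4 = α × (0.1 − 4.4).
-2.1 = -4.3 α, so α = 0.4884.

0.49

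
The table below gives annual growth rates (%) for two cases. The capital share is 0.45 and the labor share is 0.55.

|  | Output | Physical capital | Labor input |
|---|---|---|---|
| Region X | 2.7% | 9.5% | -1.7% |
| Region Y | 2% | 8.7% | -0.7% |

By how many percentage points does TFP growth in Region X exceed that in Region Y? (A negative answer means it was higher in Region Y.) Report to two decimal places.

Labor's share = 1 − 0.45 = 0.55.
Region X: TFP = 2.7 − 4.275 + 0.935 = -0.64%.
Region Y: TFP = 2 − 3.915 + 0.385 = -1.53%.
Difference = -0.64 − (-1.53) = 0.89 pp.

0.89 percentage points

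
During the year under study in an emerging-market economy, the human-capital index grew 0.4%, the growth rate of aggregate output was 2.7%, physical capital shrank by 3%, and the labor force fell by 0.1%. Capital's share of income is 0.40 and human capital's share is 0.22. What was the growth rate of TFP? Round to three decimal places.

3.850%

Labor's share = 1 − 0.4 − 0.22 = 0.38.
Physical capital: 0.4 × (-3) = -1.2 pp.
The human-capital index: 0.22 × 0.4 = 0.088 pp.
The labor force: 0.38 × (-0.1) = -0.038 pp.
TFP growth = 2.7 + 1.15 = 3.85%.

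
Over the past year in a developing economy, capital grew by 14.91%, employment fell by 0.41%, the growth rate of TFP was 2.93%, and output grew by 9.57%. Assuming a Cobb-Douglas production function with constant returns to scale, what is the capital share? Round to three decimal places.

gY = gA + α·gK + (1−α)·gL, so gY − gA − gL = α(gK − gL).
9.57 − 2.93 + 0.41 = α × (14.91 − (-0.41)).
7.05 = 15.32 α, so α = 0.46018.

0.460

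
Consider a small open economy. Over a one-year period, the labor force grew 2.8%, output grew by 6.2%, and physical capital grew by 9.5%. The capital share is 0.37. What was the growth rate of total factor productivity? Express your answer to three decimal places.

0.921%

Labor's share = 1 − 0.37 = 0.63.
Physical capital: 0.37 × 9.5 = 3.515 pp.
The labor force: 0.63 × 2.8 = 1.764 pp.
TFP growth = 6.2 − 5.279 = 0.921%.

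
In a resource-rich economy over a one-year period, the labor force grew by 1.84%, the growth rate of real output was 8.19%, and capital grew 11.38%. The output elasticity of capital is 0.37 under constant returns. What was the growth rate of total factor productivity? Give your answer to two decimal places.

Total factor productivity grew 2.82%.

Labor's share = 1 − 0.37 = 0.63.
Capital: 0.37 × 11.38 = 4.2106 pp.
The labor force: 0.63 × 1.84 = 1.1592 pp.
TFP growth = 8.19 − 5.3698 = 2.8202%.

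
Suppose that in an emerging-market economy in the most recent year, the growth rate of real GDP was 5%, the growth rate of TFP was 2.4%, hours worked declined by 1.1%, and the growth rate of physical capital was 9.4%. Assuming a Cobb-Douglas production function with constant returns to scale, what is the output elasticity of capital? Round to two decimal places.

gY = gA + α·gK + (1−α)·gL, so gY − gA − gL = α(gK − gL).
5 − 2.4 + 1.1 = α × (9.4 − (-1.1)).
3.7 = 10.5 α, so α = 0.3524.

The output elasticity of capital is 0.35.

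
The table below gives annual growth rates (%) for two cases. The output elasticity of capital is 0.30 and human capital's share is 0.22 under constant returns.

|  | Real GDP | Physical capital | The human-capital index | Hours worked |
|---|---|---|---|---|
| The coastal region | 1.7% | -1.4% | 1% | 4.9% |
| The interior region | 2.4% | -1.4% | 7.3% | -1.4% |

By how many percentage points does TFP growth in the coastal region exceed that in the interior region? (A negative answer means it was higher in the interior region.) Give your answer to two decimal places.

-2.34 percentage points

Labor's share = 1 − 0.3 − 0.22 = 0.48.
The coastal region: TFP = 1.7 + 0.42 − 0.22 − 2.352 = -0.452%.
The interior region: TFP = 2.4 + 0.42 − 1.606 + 0.672 = 1.886%.
Difference = -0.452 − (1.886) = -2.338 pp.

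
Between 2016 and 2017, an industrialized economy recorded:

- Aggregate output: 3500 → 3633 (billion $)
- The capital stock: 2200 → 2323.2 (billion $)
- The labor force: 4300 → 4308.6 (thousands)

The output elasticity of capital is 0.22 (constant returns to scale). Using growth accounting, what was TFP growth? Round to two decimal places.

Aggregate output growth = (3633 − 3500) / 3500 = 3.8%.
The capital stock growth = (2323.2 − 2200) / 2200 = 5.6%.
The labor force growth = (4308.6 − 4300) / 4300 = 0.2%.
Labor's share = 1 − 0.22 = 0.78.
The capital stock: 0.22 × 5.6 = 1.232 pp.
The labor force: 0.78 × 0.2 = 0.156 pp.
TFP growth = 3.8 − 1.388 = 2.412%.

2.41%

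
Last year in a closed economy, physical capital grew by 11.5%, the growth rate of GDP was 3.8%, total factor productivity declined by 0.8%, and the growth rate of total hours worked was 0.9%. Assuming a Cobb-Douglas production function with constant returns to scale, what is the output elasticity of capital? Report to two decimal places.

The output elasticity of capital is 0.35.

gY = gA + α·gK + (1−α)·gL, so gY − gA − gL = α(gK − gL).
3.8 + 0.8 − 0.9 = α × (11.5 − 0.9).
3.7 = 10.6 α, so α = 0.3491.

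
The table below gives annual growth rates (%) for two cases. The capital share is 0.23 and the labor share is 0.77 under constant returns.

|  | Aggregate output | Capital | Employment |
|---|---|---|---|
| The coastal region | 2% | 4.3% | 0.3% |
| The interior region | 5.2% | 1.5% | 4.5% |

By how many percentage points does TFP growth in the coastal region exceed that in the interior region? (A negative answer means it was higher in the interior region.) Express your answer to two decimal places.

Labor's share = 1 − 0.23 = 0.77.
The coastal region: TFP = 2 − 0.989 − 0.231 = 0.78%.
The interior region: TFP = 5.2 − 0.345 − 3.465 = 1.39%.
Difference = 0.78 − (1.39) = -0.61 pp.

-0.61 percentage points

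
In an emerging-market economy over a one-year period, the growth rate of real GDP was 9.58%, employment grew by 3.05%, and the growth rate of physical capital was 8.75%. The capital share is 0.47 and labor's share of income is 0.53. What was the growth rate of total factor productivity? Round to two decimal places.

Labor's share = 1 − 0.47 = 0.53.
Physical capital: 0.47 × 8.75 = 4.1125 pp.
Employment: 0.53 × 3.05 = 1.6165 pp.
TFP growth = 9.58 − 5.729 = 3.851%.

3.85%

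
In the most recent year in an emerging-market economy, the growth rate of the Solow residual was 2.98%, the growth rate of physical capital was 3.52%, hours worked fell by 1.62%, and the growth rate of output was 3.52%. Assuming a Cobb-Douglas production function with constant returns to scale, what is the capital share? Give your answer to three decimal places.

gY = gA + α·gK + (1−α)·gL, so gY − gA − gL = α(gK − gL).
3.52 − 2.98 + 1.62 = α × (3.52 − (-1.62)).
2.16 = 5.14 α, so α = 0.42023.

0.420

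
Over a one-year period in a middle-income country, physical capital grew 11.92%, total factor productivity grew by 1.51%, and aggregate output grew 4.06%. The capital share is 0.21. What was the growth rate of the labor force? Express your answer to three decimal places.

0.059%

Labor's share = 1 − 0.21 = 0.79.
gY = gA + 0.21×11.92 + 0.79×g.
0.79×g = 4.06 − 1.51 − 2.5032 = 0.0468.
g = 0.0468 / 0.79 = 0.05924%.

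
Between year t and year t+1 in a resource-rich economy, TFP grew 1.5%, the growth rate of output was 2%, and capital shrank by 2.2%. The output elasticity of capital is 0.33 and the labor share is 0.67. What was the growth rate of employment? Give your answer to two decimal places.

Labor's share = 1 − 0.33 = 0.67.
gY = gA + 0.33×(-2.2) + 0.67×g.
0.67×g = 2 − 1.5 + 0.726 = 1.226.
g = 1.226 / 0.67 = 1.8299%.

Employment growth was 1.83%.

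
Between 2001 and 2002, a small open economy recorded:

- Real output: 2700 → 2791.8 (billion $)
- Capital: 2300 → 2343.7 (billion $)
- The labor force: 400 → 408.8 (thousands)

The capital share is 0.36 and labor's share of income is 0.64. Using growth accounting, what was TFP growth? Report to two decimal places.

TFP growth was 1.31%.

Real output growth = (2791.8 − 2700) / 2700 = 3.4%.
Capital growth = (2343.7 − 2300) / 2300 = 1.9%.
The labor force growth = (408.8 − 400) / 400 = 2.2%.
Labor's share = 1 − 0.36 = 0.64.
Capital: 0.36 × 1.9 = 0.684 pp.
The labor force: 0.64 × 2.2 = 1.408 pp.
TFP growth = 3.4 − 2.092 = 1.308%.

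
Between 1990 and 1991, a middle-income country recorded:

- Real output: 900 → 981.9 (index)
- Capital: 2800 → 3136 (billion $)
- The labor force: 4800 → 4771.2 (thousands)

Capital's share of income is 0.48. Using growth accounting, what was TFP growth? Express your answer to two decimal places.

Real output growth = (981.9 − 900) / 900 = 9.1%.
Capital growth = (3136 − 2800) / 2800 = 12%.
The labor force growth = (4771.2 − 4800) / 4800 = -0.6%.
Labor's share = 1 − 0.48 = 0.52.
Capital: 0.48 × 12 = 5.76 pp.
The labor force: 0.52 × (-0.6) = -0.312 pp.
TFP growth = 9.1 − 5.448 = 3.652%.

TFP growth was 3.65%.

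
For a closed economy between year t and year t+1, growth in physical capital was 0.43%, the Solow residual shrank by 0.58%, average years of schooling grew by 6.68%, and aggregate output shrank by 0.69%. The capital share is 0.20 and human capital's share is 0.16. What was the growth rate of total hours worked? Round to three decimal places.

Labor's share = 1 − 0.2 − 0.16 = 0.64.
gY = gA + 0.2×0.43 + 0.16×6.68 + 0.64×g.
0.64×g = -0.69 + 0.58 − 1.1548 = -1.2648.
g = -1.2648 / 0.64 = -1.97625%.

-1.976%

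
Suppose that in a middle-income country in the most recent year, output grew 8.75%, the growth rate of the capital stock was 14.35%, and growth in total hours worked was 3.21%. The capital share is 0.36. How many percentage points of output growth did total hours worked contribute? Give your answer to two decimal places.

Labor's share = 1 − 0.36 = 0.64.
Contribution = share × growth = 0.64 × 3.21 = 2.0544 pp.

2.05 pp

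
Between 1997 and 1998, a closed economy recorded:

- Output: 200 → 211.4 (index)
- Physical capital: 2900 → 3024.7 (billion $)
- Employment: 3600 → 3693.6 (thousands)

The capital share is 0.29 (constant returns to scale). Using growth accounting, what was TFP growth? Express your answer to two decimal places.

TFP growth was 2.61%.

Output growth = (211.4 − 200) / 200 = 5.7%.
Physical capital growth = (3024.7 − 2900) / 2900 = 4.3%.
Employment growth = (3693.6 − 3600) / 3600 = 2.6%.
Labor's share = 1 − 0.29 = 0.71.
Physical capital: 0.29 × 4.3 = 1.247 pp.
Employment: 0.71 × 2.6 = 1.846 pp.
TFP growth = 5.7 − 3.093 = 2.607%.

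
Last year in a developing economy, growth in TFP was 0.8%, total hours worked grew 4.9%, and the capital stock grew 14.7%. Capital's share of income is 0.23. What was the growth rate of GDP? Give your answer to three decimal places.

Labor's share = 1 − 0.23 = 0.77.
The capital stock: 0.23 × 14.7 = 3.381 pp.
Total hours worked: 0.77 × 4.9 = 3.773 pp.
Output growth = 0.8 + 7.154 = 7.954%.

7.954%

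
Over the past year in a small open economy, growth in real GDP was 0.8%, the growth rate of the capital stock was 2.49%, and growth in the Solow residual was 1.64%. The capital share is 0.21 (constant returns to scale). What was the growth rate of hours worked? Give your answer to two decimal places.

-1.73%

Labor's share = 1 − 0.21 = 0.79.
gY = gA + 0.21×2.49 + 0.79×g.
0.79×g = 0.8 − 1.64 − 0.5229 = -1.3629.
g = -1.3629 / 0.79 = -1.7252%.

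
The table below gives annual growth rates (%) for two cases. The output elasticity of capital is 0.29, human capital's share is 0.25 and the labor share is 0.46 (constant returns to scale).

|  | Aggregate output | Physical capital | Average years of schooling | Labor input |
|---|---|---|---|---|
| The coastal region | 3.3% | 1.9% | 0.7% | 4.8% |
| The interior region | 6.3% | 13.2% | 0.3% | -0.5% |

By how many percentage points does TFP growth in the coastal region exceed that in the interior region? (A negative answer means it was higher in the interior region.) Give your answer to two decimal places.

Labor's share = 1 − 0.29 − 0.25 = 0.46.
The coastal region: TFP = 3.3 − 0.551 − 0.175 − 2.208 = 0.366%.
The interior region: TFP = 6.3 − 3.828 − 0.075 + 0.23 = 2.627%.
Difference = 0.366 − (2.627) = -2.261 pp.

-2.26 percentage points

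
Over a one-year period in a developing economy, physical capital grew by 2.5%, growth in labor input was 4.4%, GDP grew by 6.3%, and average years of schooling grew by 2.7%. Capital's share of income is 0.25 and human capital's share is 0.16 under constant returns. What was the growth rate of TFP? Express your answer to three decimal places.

Labor's share = 1 − 0.25 − 0.16 = 0.59.
Physical capital: 0.25 × 2.5 = 0.625 pp.
Average years of schooling: 0.16 × 2.7 = 0.432 pp.
Labor input: 0.59 × 4.4 = 2.596 pp.
TFP growth = 6.3 − 3.653 = 2.647%.

2.647%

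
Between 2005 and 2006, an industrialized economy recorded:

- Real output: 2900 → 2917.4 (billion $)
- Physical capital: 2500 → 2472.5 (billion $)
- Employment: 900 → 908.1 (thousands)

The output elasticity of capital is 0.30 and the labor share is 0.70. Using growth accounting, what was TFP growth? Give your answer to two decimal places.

Real output growth = (2917.4 − 2900) / 2900 = 0.6%.
Physical capital growth = (2472.5 − 2500) / 2500 = -1.1%.
Employment growth = (908.1 − 900) / 900 = 0.9%.
Labor's share = 1 − 0.3 = 0.7.
Physical capital: 0.3 × (-1.1) = -0.33 pp.
Employment: 0.7 × 0.9 = 0.63 pp.
TFP growth = 0.6 − 0.3 = 0.3%.

0.30%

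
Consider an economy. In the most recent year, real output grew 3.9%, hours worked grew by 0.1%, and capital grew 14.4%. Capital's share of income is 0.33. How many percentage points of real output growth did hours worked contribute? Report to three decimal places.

Labor's share = 1 − 0.33 = 0.67.
Contribution = share × growth = 0.67 × 0.1 = 0.067 pp.

0.067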